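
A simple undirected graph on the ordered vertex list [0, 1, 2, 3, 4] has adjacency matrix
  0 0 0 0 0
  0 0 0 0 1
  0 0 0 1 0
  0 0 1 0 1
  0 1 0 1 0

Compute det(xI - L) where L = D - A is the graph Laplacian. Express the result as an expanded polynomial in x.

Reading degrees in the order [0, 1, 2, 3, 4] gives [0, 1, 1, 2, 2]; set D = diag(0, 1, 1, 2, 2) and form L = D - A. L has integer entries, so p(x) = det(xI - L) has integer coefficients. Expanding the determinant yields x^5 - 6x^4 + 10x^3 - 4x^2. The constant term is 0 because L is singular (the all-ones vector lies in its kernel). The eigenvalues sum to 6, which equals trace(L) = 2|E|. There are 2 zeros in the spectrum, matching the 2 components.

x^5 - 6x^4 + 10x^3 - 4x^2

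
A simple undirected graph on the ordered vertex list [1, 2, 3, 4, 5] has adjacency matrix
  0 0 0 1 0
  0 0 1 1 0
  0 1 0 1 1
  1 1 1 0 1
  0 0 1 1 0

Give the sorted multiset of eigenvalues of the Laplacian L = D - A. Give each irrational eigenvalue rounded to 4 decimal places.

[0, 1, 2, 4, 5]

Each diagonal entry of L is the vertex degree and each off-diagonal entry is -1 where an edge is present, 0 otherwise; in the order [1, 2, 3, 4, 5] the diagonal is [1, 2, 3, 4, 2]. Diagonalising L (or applying a numerical eigensolver to the 5x5 matrix) gives the spectrum above. The single zero eigenvalue shows the graph is connected.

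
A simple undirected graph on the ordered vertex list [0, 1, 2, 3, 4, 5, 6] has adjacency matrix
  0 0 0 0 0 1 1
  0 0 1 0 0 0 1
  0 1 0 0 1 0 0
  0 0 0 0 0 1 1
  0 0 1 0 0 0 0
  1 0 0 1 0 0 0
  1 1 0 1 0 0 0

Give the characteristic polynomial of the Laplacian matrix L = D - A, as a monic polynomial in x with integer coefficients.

Each diagonal entry of L is the vertex degree and each off-diagonal entry is -1 where an edge is present, 0 otherwise; in the order [0, 1, 2, 3, 4, 5, 6] the diagonal is [2, 2, 2, 2, 1, 2, 3]. L has integer entries, so p(x) = det(xI - L) has integer coefficients. Expanding the determinant yields x^7 - 14x^6 + 76x^5 - 202x^4 + 270x^3 - 162x^2 + 28x. The coefficient of x^6 equals -trace(L) = -14, matching the sum of degrees. The eigenvalues sum to 14, which equals trace(L) = 2|E|. By the matrix-tree theorem the graph has (1/7) * product of the nonzero eigenvalues = 4 spanning trees.

x^7 - 14x^6 + 76x^5 - 202x^4 + 270x^3 - 162x^2 + 28x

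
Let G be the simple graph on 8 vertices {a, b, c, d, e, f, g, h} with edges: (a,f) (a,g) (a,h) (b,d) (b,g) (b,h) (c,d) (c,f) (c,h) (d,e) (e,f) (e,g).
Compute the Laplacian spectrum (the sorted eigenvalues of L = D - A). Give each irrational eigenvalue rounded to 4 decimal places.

[0, 2, 2, 2, 4, 4, 4, 6]

Reading degrees in the order [a, b, c, d, e, f, g, h] gives [3, 3, 3, 3, 3, 3, 3, 3]; set D = diag(3, 3, 3, 3, 3, 3, 3, 3) and form L = D - A. Diagonalising L (or applying a numerical eigensolver to the 8x8 matrix) gives the spectrum above. The largest eigenvalue, 6, is at most the vertex count 8.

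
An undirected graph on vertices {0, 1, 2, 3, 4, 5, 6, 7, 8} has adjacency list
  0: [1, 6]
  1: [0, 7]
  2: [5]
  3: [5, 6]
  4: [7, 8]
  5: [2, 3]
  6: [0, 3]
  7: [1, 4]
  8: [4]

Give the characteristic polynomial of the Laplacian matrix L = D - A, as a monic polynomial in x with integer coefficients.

x^9 - 16x^8 + 105x^7 - 364x^6 + 715x^5 - 792x^4 + 462x^3 - 120x^2 + 9x

With the vertex order [0, 1, 2, 3, 4, 5, 6, 7, 8], the degrees are [2, 2, 1, 2, 2, 2, 2, 2, 1], giving D = diag(2, 2, 1, 2, 2, 2, 2, 2, 1) and L = D - A. Computing det(xI - L) by cofactor expansion (or equivalently via sum-over-permutations) gives x^9 - 16x^8 + 105x^7 - 364x^6 + 715x^5 - 792x^4 + 462x^3 - 120x^2 + 9x. The coefficient of x^8 equals -trace(L) = -16, matching the sum of degrees. The eigenvalues sum to 16, which equals trace(L) = 2|E|.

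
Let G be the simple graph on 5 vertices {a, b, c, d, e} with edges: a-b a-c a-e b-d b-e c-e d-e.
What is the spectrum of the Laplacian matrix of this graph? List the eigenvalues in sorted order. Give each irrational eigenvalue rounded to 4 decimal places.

Reading degrees in the order [a, b, c, d, e] gives [3, 3, 2, 2, 4]; set D = diag(3, 3, 2, 2, 4) and form L = D - A. The multiplicity of 0 as a Laplacian eigenvalue equals the number of connected components. The single zero eigenvalue shows the graph is connected. There is one zero in the spectrum, matching the 1 component.

[0, 1.5858, 3, 4.4142, 5]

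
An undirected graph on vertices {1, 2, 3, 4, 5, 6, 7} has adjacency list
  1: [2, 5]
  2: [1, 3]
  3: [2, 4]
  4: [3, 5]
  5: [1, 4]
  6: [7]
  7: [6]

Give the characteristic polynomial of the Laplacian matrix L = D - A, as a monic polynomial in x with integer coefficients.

With the vertex order [1, 2, 3, 4, 5, 6, 7], the degrees are [2, 2, 2, 2, 2, 1, 1], giving D = diag(2, 2, 2, 2, 2, 1, 1) and L = D - A. L has integer entries, so p(x) = det(xI - L) has integer coefficients. Expanding the determinant yields x^7 - 12x^6 + 55x^5 - 120x^4 + 125x^3 - 50x^2. Since p(0) = det(-L) = 0, x divides p(x). The eigenvalues sum to 12, which equals trace(L) = 2|E|. The largest eigenvalue, 3.6180, is at most the vertex count 7.

x^7 - 12x^6 + 55x^5 - 120x^4 + 125x^3 - 50x^2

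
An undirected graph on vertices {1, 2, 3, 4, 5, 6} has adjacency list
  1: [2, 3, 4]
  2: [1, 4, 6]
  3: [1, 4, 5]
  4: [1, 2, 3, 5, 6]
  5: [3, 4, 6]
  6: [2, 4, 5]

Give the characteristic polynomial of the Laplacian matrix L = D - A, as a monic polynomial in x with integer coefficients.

Each diagonal entry of L is the vertex degree and each off-diagonal entry is -1 where an edge is present, 0 otherwise; in the order [1, 2, 3, 4, 5, 6] the diagonal is [3, 3, 3, 5, 3, 3]. L has integer entries, so p(x) = det(xI - L) has integer coefficients. Expanding the determinant yields x^6 - 20x^5 + 155x^4 - 580x^3 + 1045x^2 - 726x. The coefficient of x^5 equals -trace(L) = -20, matching the sum of degrees.

x^6 - 20x^5 + 155x^4 - 580x^3 + 1045x^2 - 726x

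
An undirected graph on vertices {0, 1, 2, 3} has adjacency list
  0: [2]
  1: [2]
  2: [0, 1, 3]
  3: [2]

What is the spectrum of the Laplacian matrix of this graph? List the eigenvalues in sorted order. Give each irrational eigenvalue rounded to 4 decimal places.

Each diagonal entry of L is the vertex degree and each off-diagonal entry is -1 where an edge is present, 0 otherwise; in the order [0, 1, 2, 3] the diagonal is [1, 1, 3, 1]. Diagonalising L (or applying a numerical eigensolver to the 4x4 matrix) gives the spectrum above. There is one zero in the spectrum, matching the 1 component.

[0, 1, 1, 4]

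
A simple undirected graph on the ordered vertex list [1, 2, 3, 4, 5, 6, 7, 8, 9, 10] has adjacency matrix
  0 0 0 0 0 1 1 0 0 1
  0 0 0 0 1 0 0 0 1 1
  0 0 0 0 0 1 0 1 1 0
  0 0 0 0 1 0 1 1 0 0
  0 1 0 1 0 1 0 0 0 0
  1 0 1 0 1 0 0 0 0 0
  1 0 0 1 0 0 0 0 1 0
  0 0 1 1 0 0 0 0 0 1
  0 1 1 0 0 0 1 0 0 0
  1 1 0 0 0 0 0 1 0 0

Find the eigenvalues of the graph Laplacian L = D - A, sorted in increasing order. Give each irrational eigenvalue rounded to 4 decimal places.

With the vertex order [1, 2, 3, 4, 5, 6, 7, 8, 9, 10], the degrees are [3, 3, 3, 3, 3, 3, 3, 3, 3, 3], giving D = diag(3, 3, 3, 3, 3, 3, 3, 3, 3, 3) and L = D - A. L is symmetric positive semidefinite, so every eigenvalue is real and nonnegative. There is one zero in the spectrum, matching the 1 component.

[0, 2, 2, 2, 2, 2, 5, 5, 5, 5]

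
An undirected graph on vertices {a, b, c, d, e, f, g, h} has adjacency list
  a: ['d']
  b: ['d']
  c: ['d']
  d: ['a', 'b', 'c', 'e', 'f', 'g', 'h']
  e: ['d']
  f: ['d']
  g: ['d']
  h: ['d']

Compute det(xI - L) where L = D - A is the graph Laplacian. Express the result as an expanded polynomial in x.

x^8 - 14x^7 + 63x^6 - 140x^5 + 175x^4 - 126x^3 + 49x^2 - 8x

Reading degrees in the order [a, b, c, d, e, f, g, h] gives [1, 1, 1, 7, 1, 1, 1, 1]; set D = diag(1, 1, 1, 7, 1, 1, 1, 1) and form L = D - A. Computing det(xI - L) by cofactor expansion (or equivalently via sum-over-permutations) gives x^8 - 14x^7 + 63x^6 - 140x^5 + 175x^4 - 126x^3 + 49x^2 - 8x. The constant term is 0 because L is singular (the all-ones vector lies in its kernel). By the matrix-tree theorem the graph has (1/8) * product of the nonzero eigenvalues = 1 spanning tree.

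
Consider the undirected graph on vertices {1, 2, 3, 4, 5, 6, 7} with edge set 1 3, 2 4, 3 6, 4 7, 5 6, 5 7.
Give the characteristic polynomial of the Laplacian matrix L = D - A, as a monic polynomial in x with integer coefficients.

x^7 - 12x^6 + 55x^5 - 120x^4 + 126x^3 - 56x^2 + 7x

Each diagonal entry of L is the vertex degree and each off-diagonal entry is -1 where an edge is present, 0 otherwise; in the order [1, 2, 3, 4, 5, 6, 7] the diagonal is [1, 1, 2, 2, 2, 2, 2]. Computing det(xI - L) by cofactor expansion (or equivalently via sum-over-permutations) gives x^7 - 12x^6 + 55x^5 - 120x^4 + 126x^3 - 56x^2 + 7x. Since p(0) = det(-L) = 0, x divides p(x). By the matrix-tree theorem the graph has (1/7) * product of the nonzero eigenvalues = 1 spanning tree. There is one zero in the spectrum, matching the 1 component.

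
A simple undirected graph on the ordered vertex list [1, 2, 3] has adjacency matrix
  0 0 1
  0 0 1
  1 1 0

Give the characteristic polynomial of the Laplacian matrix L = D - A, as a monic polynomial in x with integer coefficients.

With the vertex order [1, 2, 3], the degrees are [1, 1, 2], giving D = diag(1, 1, 2) and L = D - A. The eigenvalues of L are [0, 1, 3]; the characteristic polynomial is the product of (x - lambda_i), which multiplies out to x^3 - 4x^2 + 3x. Since p(0) = det(-L) = 0, x divides p(x). By the matrix-tree theorem the graph has (1/3) * product of the nonzero eigenvalues = 1 spanning tree. The eigenvalues sum to 4, which equals trace(L) = 2|E|.

x^3 - 4x^2 + 3x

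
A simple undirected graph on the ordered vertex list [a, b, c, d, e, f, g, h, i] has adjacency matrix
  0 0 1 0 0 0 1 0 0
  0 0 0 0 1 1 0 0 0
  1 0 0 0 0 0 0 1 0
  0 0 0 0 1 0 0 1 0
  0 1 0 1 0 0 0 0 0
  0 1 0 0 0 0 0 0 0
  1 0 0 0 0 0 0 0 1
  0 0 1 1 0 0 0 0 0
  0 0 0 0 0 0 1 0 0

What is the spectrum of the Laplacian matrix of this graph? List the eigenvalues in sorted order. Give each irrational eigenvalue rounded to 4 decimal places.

[0, 0.1206, 0.4679, 1, 1.6527, 2.3473, 3, 3.5321, 3.8794]

Reading degrees in the order [a, b, c, d, e, f, g, h, i] gives [2, 2, 2, 2, 2, 1, 2, 2, 1]; set D = diag(2, 2, 2, 2, 2, 1, 2, 2, 1) and form L = D - A. L is symmetric positive semidefinite, so every eigenvalue is real and nonnegative. The single zero eigenvalue shows the graph is connected.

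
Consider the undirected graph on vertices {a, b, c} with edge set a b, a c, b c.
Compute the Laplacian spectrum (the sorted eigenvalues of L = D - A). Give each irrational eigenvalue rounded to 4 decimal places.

[0, 3, 3]

With the vertex order [a, b, c], the degrees are [2, 2, 2], giving D = diag(2, 2, 2) and L = D - A. L is symmetric positive semidefinite, so every eigenvalue is real and nonnegative. The single zero eigenvalue shows the graph is connected. There is one zero in the spectrum, matching the 1 component. The largest eigenvalue, 3, is at most the vertex count 3.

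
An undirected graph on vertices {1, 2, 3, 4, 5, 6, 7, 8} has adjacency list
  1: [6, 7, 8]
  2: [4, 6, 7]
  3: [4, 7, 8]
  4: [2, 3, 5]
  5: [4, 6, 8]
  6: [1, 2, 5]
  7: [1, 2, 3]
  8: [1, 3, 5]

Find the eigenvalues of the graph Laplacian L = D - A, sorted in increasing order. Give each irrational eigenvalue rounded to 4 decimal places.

[0, 2, 2, 2, 4, 4, 4, 6]

Reading degrees in the order [1, 2, 3, 4, 5, 6, 7, 8] gives [3, 3, 3, 3, 3, 3, 3, 3]; set D = diag(3, 3, 3, 3, 3, 3, 3, 3) and form L = D - A. L is symmetric positive semidefinite, so every eigenvalue is real and nonnegative. By the matrix-tree theorem the graph has (1/8) * product of the nonzero eigenvalues = 384 spanning trees. The largest eigenvalue, 6, is at most the vertex count 8.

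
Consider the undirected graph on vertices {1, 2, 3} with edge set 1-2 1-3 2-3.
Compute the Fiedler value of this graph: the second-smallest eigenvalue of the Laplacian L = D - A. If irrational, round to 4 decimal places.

With the vertex order [1, 2, 3], the degrees are [2, 2, 2], giving D = diag(2, 2, 2) and L = D - A. Computing the eigenvalues of L and sorting gives [0, 3, 3]. The Fiedler value lambda_2 = 3 is strictly positive, so the graph is connected. The eigenvalues sum to 6, which equals trace(L) = 2|E|. The largest eigenvalue, 3, is at most the vertex count 3.

3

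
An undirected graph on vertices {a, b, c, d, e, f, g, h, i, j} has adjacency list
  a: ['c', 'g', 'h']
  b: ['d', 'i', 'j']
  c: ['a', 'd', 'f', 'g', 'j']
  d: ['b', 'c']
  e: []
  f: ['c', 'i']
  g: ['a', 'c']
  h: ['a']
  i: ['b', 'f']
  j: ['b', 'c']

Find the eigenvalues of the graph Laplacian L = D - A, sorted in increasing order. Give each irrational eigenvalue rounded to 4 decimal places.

Reading degrees in the order [a, b, c, d, e, f, g, h, i, j] gives [3, 3, 5, 2, 0, 2, 2, 1, 2, 2]; set D = diag(3, 3, 5, 2, 0, 2, 2, 1, 2, 2) and form L = D - A. Diagonalising L (or applying a numerical eigensolver to the 10x10 matrix) gives the spectrum above. The 2 zero eigenvalues correspond to the 2 connected components. The largest eigenvalue, 6.2344, is at most the vertex count 10. There are 2 zeros in the spectrum, matching the 2 components.

[0, 0, 0.4758, 1.2514, 1.4137, 2, 2.5054, 3.8330, 4.2863, 6.2344]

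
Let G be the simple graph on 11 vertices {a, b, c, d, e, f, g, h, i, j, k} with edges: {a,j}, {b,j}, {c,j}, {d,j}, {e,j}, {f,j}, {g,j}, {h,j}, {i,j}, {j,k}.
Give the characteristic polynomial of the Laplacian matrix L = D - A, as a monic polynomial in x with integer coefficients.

Reading degrees in the order [a, b, c, d, e, f, g, h, i, j, k] gives [1, 1, 1, 1, 1, 1, 1, 1, 1, 10, 1]; set D = diag(1, 1, 1, 1, 1, 1, 1, 1, 1, 10, 1) and form L = D - A. The eigenvalues of L are [0, 1, 1, 1, 1, 1, 1, 1, 1, 1, 11]; the characteristic polynomial is the product of (x - lambda_i), which multiplies out to x^11 - 20x^10 + 135x^9 - 480x^8 + 1050x^7 - 1512x^6 + 1470x^5 - 960x^4 + 405x^3 - 100x^2 + 11x. The coefficient of x^10 equals -trace(L) = -20, matching the sum of degrees. By the matrix-tree theorem the graph has (1/11) * product of the nonzero eigenvalues = 1 spanning tree. The eigenvalues sum to 20, which equals trace(L) = 2|E|.

x^11 - 20x^10 + 135x^9 - 480x^8 + 1050x^7 - 1512x^6 + 1470x^5 - 960x^4 + 405x^3 - 100x^2 + 11x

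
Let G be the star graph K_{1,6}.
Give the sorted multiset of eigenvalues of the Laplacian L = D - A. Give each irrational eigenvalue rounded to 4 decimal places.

The graph has 7 vertices and degree multiset [6, 1, 1, 1, 1, 1, 1]; D is the diagonal matrix of degrees and L = D - A. L is symmetric positive semidefinite, so every eigenvalue is real and nonnegative. The largest eigenvalue, 7, is at most the vertex count 7. There is one zero in the spectrum, matching the 1 component.

[0, 1, 1, 1, 1, 1, 7]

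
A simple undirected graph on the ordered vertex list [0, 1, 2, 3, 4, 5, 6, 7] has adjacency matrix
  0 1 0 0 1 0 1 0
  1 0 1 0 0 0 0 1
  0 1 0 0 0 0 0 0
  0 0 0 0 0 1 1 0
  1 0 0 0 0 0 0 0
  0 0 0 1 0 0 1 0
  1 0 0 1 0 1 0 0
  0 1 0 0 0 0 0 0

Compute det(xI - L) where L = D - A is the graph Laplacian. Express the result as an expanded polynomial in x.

x^8 - 16x^7 + 101x^6 - 320x^5 + 535x^4 - 456x^3 + 179x^2 - 24x

Reading degrees in the order [0, 1, 2, 3, 4, 5, 6, 7] gives [3, 3, 1, 2, 1, 2, 3, 1]; set D = diag(3, 3, 1, 2, 1, 2, 3, 1) and form L = D - A. L has integer entries, so p(x) = det(xI - L) has integer coefficients. Expanding the determinant yields x^8 - 16x^7 + 101x^6 - 320x^5 + 535x^4 - 456x^3 + 179x^2 - 24x. Since p(0) = det(-L) = 0, x divides p(x).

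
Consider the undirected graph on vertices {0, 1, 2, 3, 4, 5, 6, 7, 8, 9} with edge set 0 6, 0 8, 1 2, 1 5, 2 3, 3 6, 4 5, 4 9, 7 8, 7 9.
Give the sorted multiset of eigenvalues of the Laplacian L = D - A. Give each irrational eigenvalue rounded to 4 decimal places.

[0, 0.3820, 0.3820, 1.3820, 1.3820, 2.6180, 2.6180, 3.6180, 3.6180, 4]

Reading degrees in the order [0, 1, 2, 3, 4, 5, 6, 7, 8, 9] gives [2, 2, 2, 2, 2, 2, 2, 2, 2, 2]; set D = diag(2, 2, 2, 2, 2, 2, 2, 2, 2, 2) and form L = D - A. Since every row of L sums to 0, the all-ones vector is in the kernel and 0 is an eigenvalue. By the matrix-tree theorem the graph has (1/10) * product of the nonzero eigenvalues = 10 spanning trees.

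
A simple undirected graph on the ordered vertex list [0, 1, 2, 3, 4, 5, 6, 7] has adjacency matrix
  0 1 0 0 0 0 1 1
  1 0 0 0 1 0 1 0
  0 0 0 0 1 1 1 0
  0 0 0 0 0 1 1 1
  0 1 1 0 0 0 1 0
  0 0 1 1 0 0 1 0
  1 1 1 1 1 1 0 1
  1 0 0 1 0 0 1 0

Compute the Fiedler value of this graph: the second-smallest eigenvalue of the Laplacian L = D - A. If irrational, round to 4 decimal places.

With the vertex order [0, 1, 2, 3, 4, 5, 6, 7], the degrees are [3, 3, 3, 3, 3, 3, 7, 3], giving D = diag(3, 3, 3, 3, 3, 3, 7, 3) and L = D - A. The smallest Laplacian eigenvalue is always 0. The next one, lambda_2 = 1.7530, measures how hard the graph is to disconnect: larger values mean better connectivity. The eigenvalues sum to 28, which equals trace(L) = 2|E|. By the matrix-tree theorem the graph has (1/8) * product of the nonzero eigenvalues = 841 spanning trees.

1.7530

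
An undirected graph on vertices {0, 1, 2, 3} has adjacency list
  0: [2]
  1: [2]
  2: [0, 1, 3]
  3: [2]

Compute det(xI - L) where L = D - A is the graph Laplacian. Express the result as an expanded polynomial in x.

With the vertex order [0, 1, 2, 3], the degrees are [1, 1, 3, 1], giving D = diag(1, 1, 3, 1) and L = D - A. Computing det(xI - L) by cofactor expansion (or equivalently via sum-over-permutations) gives x^4 - 6x^3 + 9x^2 - 4x. The coefficient of x^3 equals -trace(L) = -6, matching the sum of degrees. There is one zero in the spectrum, matching the 1 component.

x^4 - 6x^3 + 9x^2 - 4x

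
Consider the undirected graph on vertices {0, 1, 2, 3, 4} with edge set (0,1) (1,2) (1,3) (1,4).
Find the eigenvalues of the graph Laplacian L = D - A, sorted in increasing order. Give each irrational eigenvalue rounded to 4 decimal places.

[0, 1, 1, 1, 5]

Each diagonal entry of L is the vertex degree and each off-diagonal entry is -1 where an edge is present, 0 otherwise; in the order [0, 1, 2, 3, 4] the diagonal is [1, 4, 1, 1, 1]. Diagonalising L (or applying a numerical eigensolver to the 5x5 matrix) gives the spectrum above. By the matrix-tree theorem the graph has (1/5) * product of the nonzero eigenvalues = 1 spanning tree.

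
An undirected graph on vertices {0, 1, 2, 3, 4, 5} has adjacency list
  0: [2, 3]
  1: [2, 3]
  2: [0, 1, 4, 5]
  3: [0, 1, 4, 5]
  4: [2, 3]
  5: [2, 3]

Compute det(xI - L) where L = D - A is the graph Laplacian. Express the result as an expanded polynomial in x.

With the vertex order [0, 1, 2, 3, 4, 5], the degrees are [2, 2, 4, 4, 2, 2], giving D = diag(2, 2, 4, 4, 2, 2) and L = D - A. L has integer entries, so p(x) = det(xI - L) has integer coefficients. Expanding the determinant yields x^6 - 16x^5 + 96x^4 - 272x^3 + 368x^2 - 192x. The constant term is 0 because L is singular (the all-ones vector lies in its kernel). There is one zero in the spectrum, matching the 1 component. The largest eigenvalue, 6, is at most the vertex count 6.

x^6 - 16x^5 + 96x^4 - 272x^3 + 368x^2 - 192x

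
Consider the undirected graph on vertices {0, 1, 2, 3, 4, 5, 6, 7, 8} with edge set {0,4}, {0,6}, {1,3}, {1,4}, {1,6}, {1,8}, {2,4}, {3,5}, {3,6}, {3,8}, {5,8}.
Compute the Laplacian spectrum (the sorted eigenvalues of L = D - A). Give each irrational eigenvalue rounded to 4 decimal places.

[0, 0, 0.5600, 1.2449, 2.5678, 3.1219, 3.8106, 5.1391, 5.5557]

With the vertex order [0, 1, 2, 3, 4, 5, 6, 7, 8], the degrees are [2, 4, 1, 4, 3, 2, 3, 0, 3], giving D = diag(2, 4, 1, 4, 3, 2, 3, 0, 3) and L = D - A. L is symmetric positive semidefinite, so every eigenvalue is real and nonnegative. The 2 zero eigenvalues correspond to the 2 connected components.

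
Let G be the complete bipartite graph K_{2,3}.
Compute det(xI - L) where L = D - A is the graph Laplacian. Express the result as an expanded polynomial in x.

The graph has 5 vertices and degree multiset [3, 3, 2, 2, 2]; D is the diagonal matrix of degrees and L = D - A. Computing det(xI - L) by cofactor expansion (or equivalently via sum-over-permutations) gives x^5 - 12x^4 + 51x^3 - 92x^2 + 60x. The coefficient of x^4 equals -trace(L) = -12, matching the sum of degrees. By the matrix-tree theorem the graph has (1/5) * product of the nonzero eigenvalues = 12 spanning trees. There is one zero in the spectrum, matching the 1 component.

x^5 - 12x^4 + 51x^3 - 92x^2 + 60x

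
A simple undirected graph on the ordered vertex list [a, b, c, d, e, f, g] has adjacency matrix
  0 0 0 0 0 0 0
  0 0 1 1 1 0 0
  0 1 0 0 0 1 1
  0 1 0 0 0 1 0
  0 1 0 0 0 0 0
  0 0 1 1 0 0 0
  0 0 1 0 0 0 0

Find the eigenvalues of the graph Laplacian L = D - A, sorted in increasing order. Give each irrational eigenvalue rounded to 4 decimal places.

With the vertex order [a, b, c, d, e, f, g], the degrees are [0, 3, 3, 2, 1, 2, 1], giving D = diag(0, 3, 3, 2, 1, 2, 1) and L = D - A. Diagonalising L (or applying a numerical eigensolver to the 7x7 matrix) gives the spectrum above. The 2 zero eigenvalues correspond to the 2 connected components. The eigenvalues sum to 12, which equals trace(L) = 2|E|. There are 2 zeros in the spectrum, matching the 2 components.

[0, 0, 0.6571, 1, 2.5293, 3, 4.8136]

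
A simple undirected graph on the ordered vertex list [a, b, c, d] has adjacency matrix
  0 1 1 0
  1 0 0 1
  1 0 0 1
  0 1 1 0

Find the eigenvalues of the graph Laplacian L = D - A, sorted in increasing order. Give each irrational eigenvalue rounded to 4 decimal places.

[0, 2, 2, 4]

Each diagonal entry of L is the vertex degree and each off-diagonal entry is -1 where an edge is present, 0 otherwise; in the order [a, b, c, d] the diagonal is [2, 2, 2, 2]. L is symmetric positive semidefinite, so every eigenvalue is real and nonnegative. The single zero eigenvalue shows the graph is connected. By the matrix-tree theorem the graph has (1/4) * product of the nonzero eigenvalues = 4 spanning trees.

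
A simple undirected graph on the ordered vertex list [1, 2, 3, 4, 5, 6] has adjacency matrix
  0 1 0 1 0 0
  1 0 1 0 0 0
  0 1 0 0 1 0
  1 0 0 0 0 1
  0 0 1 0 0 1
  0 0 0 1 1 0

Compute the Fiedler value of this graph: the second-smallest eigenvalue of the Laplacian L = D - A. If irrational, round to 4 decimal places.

1

Reading degrees in the order [1, 2, 3, 4, 5, 6] gives [2, 2, 2, 2, 2, 2]; set D = diag(2, 2, 2, 2, 2, 2) and form L = D - A. The sorted Laplacian eigenvalues are [0, 1, 1, 3, 3, 4]; the algebraic connectivity is the second entry, 1. There is one zero in the spectrum, matching the 1 component.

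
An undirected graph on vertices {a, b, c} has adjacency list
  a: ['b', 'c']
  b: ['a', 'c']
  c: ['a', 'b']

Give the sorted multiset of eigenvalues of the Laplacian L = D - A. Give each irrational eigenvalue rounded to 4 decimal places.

Each diagonal entry of L is the vertex degree and each off-diagonal entry is -1 where an edge is present, 0 otherwise; in the order [a, b, c] the diagonal is [2, 2, 2]. The multiplicity of 0 as a Laplacian eigenvalue equals the number of connected components. The largest eigenvalue, 3, is at most the vertex count 3.

[0, 3, 3]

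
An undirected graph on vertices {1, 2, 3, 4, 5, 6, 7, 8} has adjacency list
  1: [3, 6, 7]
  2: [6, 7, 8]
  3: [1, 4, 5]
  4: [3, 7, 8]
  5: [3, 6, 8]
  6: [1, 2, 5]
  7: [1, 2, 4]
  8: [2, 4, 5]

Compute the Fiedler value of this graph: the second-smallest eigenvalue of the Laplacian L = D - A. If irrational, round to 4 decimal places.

Reading degrees in the order [1, 2, 3, 4, 5, 6, 7, 8] gives [3, 3, 3, 3, 3, 3, 3, 3]; set D = diag(3, 3, 3, 3, 3, 3, 3, 3) and form L = D - A. Computing the eigenvalues of L and sorting gives [0, 2, 2, 2, 4, 4, 4, 6]. The Fiedler value lambda_2 = 2 is strictly positive, so the graph is connected. By the matrix-tree theorem the graph has (1/8) * product of the nonzero eigenvalues = 384 spanning trees.

2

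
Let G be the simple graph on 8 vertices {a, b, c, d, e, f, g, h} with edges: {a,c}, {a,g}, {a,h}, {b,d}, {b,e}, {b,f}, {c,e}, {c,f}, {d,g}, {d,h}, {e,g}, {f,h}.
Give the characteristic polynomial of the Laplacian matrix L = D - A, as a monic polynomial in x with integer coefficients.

With the vertex order [a, b, c, d, e, f, g, h], the degrees are [3, 3, 3, 3, 3, 3, 3, 3], giving D = diag(3, 3, 3, 3, 3, 3, 3, 3) and L = D - A. Computing det(xI - L) by cofactor expansion (or equivalently via sum-over-permutations) gives x^8 - 24x^7 + 240x^6 - 1296x^5 + 4080x^4 - 7488x^3 + 7424x^2 - 3072x. The coefficient of x^7 equals -trace(L) = -24, matching the sum of degrees. There is one zero in the spectrum, matching the 1 component. The largest eigenvalue, 6, is at most the vertex count 8.

x^8 - 24x^7 + 240x^6 - 1296x^5 + 4080x^4 - 7488x^3 + 7424x^2 - 3072x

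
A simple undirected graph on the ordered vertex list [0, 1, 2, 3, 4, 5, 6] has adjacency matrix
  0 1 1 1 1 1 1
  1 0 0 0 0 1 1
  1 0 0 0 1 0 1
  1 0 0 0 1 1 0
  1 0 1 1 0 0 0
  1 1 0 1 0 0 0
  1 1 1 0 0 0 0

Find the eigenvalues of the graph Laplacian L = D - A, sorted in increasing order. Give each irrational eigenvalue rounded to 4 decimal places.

Each diagonal entry of L is the vertex degree and each off-diagonal entry is -1 where an edge is present, 0 otherwise; in the order [0, 1, 2, 3, 4, 5, 6] the diagonal is [6, 3, 3, 3, 3, 3, 3]. Diagonalising L (or applying a numerical eigensolver to the 7x7 matrix) gives the spectrum above. There is one zero in the spectrum, matching the 1 component. The eigenvalues sum to 24, which equals trace(L) = 2|E|.

[0, 2, 2, 4, 4, 5, 7]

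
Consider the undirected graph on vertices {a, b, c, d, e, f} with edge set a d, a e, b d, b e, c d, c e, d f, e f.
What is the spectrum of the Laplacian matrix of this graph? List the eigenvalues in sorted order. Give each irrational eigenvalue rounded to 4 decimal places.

[0, 2, 2, 2, 4, 6]

With the vertex order [a, b, c, d, e, f], the degrees are [2, 2, 2, 4, 4, 2], giving D = diag(2, 2, 2, 4, 4, 2) and L = D - A. Diagonalising L (or applying a numerical eigensolver to the 6x6 matrix) gives the spectrum above. The single zero eigenvalue shows the graph is connected. By the matrix-tree theorem the graph has (1/6) * product of the nonzero eigenvalues = 32 spanning trees. The largest eigenvalue, 6, is at most the vertex count 6.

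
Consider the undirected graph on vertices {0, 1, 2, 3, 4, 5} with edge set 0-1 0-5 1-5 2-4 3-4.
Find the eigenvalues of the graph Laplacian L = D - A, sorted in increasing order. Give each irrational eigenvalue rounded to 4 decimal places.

Reading degrees in the order [0, 1, 2, 3, 4, 5] gives [2, 2, 1, 1, 2, 2]; set D = diag(2, 2, 1, 1, 2, 2) and form L = D - A. L is symmetric positive semidefinite, so every eigenvalue is real and nonnegative. The 2 zero eigenvalues correspond to the 2 connected components. There are 2 zeros in the spectrum, matching the 2 components.

[0, 0, 1, 3, 3, 3]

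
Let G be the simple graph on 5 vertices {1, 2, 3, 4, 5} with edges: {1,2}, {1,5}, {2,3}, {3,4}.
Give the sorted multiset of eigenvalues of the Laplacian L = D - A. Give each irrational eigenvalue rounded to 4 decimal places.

Each diagonal entry of L is the vertex degree and each off-diagonal entry is -1 where an edge is present, 0 otherwise; in the order [1, 2, 3, 4, 5] the diagonal is [2, 2, 2, 1, 1]. The multiplicity of 0 as a Laplacian eigenvalue equals the number of connected components. The eigenvalues sum to 8, which equals trace(L) = 2|E|.

[0, 0.3820, 1.3820, 2.6180, 3.6180]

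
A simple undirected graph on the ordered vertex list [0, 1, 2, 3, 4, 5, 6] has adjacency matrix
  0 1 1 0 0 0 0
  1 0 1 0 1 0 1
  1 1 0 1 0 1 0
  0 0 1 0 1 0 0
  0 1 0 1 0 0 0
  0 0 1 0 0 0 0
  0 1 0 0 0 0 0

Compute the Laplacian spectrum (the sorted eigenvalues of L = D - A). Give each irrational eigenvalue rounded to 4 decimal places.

Reading degrees in the order [0, 1, 2, 3, 4, 5, 6] gives [2, 4, 4, 2, 2, 1, 1]; set D = diag(2, 4, 4, 2, 2, 1, 1) and form L = D - A. Since every row of L sums to 0, the all-ones vector is in the kernel and 0 is an eigenvalue. The single zero eigenvalue shows the graph is connected. By the matrix-tree theorem the graph has (1/7) * product of the nonzero eigenvalues = 11 spanning trees.

[0, 0.7382, 1, 1.5858, 2.6601, 4.4142, 5.6017]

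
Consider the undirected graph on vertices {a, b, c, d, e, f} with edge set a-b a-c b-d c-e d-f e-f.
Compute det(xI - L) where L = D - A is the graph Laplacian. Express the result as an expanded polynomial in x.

With the vertex order [a, b, c, d, e, f], the degrees are [2, 2, 2, 2, 2, 2], giving D = diag(2, 2, 2, 2, 2, 2) and L = D - A. The eigenvalues of L are [0, 1, 1, 3, 3, 4]; the characteristic polynomial is the product of (x - lambda_i), which multiplies out to x^6 - 12x^5 + 54x^4 - 112x^3 + 105x^2 - 36x. Since p(0) = det(-L) = 0, x divides p(x). By the matrix-tree theorem the graph has (1/6) * product of the nonzero eigenvalues = 6 spanning trees.

x^6 - 12x^5 + 54x^4 - 112x^3 + 105x^2 - 36x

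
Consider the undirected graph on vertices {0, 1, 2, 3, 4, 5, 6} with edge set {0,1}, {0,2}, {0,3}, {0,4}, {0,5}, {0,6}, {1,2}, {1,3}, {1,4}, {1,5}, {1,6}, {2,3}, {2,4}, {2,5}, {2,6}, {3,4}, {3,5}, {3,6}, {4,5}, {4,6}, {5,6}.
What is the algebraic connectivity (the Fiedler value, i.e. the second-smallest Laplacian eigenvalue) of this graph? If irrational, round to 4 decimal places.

7

Reading degrees in the order [0, 1, 2, 3, 4, 5, 6] gives [6, 6, 6, 6, 6, 6, 6]; set D = diag(6, 6, 6, 6, 6, 6, 6) and form L = D - A. Computing the eigenvalues of L and sorting gives [0, 7, 7, 7, 7, 7, 7]. The Fiedler value lambda_2 = 7 is strictly positive, so the graph is connected. There is one zero in the spectrum, matching the 1 component.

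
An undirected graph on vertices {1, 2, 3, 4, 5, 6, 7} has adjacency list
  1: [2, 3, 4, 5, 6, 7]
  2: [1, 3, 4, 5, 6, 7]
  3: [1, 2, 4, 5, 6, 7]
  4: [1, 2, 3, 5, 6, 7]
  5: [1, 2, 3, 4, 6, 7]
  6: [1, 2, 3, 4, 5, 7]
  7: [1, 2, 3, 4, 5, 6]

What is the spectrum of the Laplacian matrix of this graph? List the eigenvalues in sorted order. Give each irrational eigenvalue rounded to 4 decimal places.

Reading degrees in the order [1, 2, 3, 4, 5, 6, 7] gives [6, 6, 6, 6, 6, 6, 6]; set D = diag(6, 6, 6, 6, 6, 6, 6) and form L = D - A. L is symmetric positive semidefinite, so every eigenvalue is real and nonnegative. The single zero eigenvalue shows the graph is connected. By the matrix-tree theorem the graph has (1/7) * product of the nonzero eigenvalues = 16807 spanning trees.

[0, 7, 7, 7, 7, 7, 7]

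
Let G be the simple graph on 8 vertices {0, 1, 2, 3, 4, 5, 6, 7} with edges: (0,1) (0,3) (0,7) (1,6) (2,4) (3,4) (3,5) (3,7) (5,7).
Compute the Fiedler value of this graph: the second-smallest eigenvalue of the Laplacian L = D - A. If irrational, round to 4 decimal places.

Each diagonal entry of L is the vertex degree and each off-diagonal entry is -1 where an edge is present, 0 otherwise; in the order [0, 1, 2, 3, 4, 5, 6, 7] the diagonal is [3, 2, 1, 4, 2, 2, 1, 3]. The smallest Laplacian eigenvalue is always 0. The next one, lambda_2 = 0.3033, measures how hard the graph is to disconnect: larger values mean better connectivity. By the matrix-tree theorem the graph has (1/8) * product of the nonzero eigenvalues = 8 spanning trees.

0.3033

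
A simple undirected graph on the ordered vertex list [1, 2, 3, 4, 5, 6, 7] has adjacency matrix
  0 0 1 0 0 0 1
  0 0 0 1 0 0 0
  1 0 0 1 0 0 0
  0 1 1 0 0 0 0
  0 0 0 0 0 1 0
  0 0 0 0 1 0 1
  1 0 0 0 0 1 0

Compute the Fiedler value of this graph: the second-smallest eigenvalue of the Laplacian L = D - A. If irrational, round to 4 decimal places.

0.1981

With the vertex order [1, 2, 3, 4, 5, 6, 7], the degrees are [2, 1, 2, 2, 1, 2, 2], giving D = diag(2, 1, 2, 2, 1, 2, 2) and L = D - A. The smallest Laplacian eigenvalue is always 0. The next one, lambda_2 = 0.1981, measures how hard the graph is to disconnect: larger values mean better connectivity. The largest eigenvalue, 3.8019, is at most the vertex count 7.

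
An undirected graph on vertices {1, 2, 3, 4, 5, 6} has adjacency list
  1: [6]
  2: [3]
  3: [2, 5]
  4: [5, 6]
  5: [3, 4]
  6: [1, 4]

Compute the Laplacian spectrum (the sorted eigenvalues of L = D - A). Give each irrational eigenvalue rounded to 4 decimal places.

[0, 0.2679, 1, 2, 3, 3.7321]

With the vertex order [1, 2, 3, 4, 5, 6], the degrees are [1, 1, 2, 2, 2, 2], giving D = diag(1, 1, 2, 2, 2, 2) and L = D - A. L is symmetric positive semidefinite, so every eigenvalue is real and nonnegative. The single zero eigenvalue shows the graph is connected. By the matrix-tree theorem the graph has (1/6) * product of the nonzero eigenvalues = 1 spanning tree.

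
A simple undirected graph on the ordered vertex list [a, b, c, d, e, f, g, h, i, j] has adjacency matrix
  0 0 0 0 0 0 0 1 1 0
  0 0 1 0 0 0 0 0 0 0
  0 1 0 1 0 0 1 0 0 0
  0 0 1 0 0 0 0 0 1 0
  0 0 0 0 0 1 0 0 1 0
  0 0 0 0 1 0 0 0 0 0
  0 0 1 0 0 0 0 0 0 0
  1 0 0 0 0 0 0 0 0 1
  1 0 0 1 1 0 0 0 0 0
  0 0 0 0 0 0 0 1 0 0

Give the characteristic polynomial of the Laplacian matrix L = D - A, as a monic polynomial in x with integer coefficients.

x^10 - 18x^9 + 134x^8 - 536x^7 + 1254x^6 - 1752x^5 + 1431x^4 - 638x^3 + 134x^2 - 10x

Reading degrees in the order [a, b, c, d, e, f, g, h, i, j] gives [2, 1, 3, 2, 2, 1, 1, 2, 3, 1]; set D = diag(2, 1, 3, 2, 2, 1, 1, 2, 3, 1) and form L = D - A. Computing det(xI - L) by cofactor expansion (or equivalently via sum-over-permutations) gives x^10 - 18x^9 + 134x^8 - 536x^7 + 1254x^6 - 1752x^5 + 1431x^4 - 638x^3 + 134x^2 - 10x. The constant term is 0 because L is singular (the all-ones vector lies in its kernel). By the matrix-tree theorem the graph has (1/10) * product of the nonzero eigenvalues = 1 spanning tree.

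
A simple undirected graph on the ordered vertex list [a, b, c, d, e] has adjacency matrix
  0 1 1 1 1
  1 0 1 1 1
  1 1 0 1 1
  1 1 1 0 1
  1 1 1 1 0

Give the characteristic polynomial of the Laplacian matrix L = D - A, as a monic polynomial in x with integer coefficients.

Reading degrees in the order [a, b, c, d, e] gives [4, 4, 4, 4, 4]; set D = diag(4, 4, 4, 4, 4) and form L = D - A. Computing det(xI - L) by cofactor expansion (or equivalently via sum-over-permutations) gives x^5 - 20x^4 + 150x^3 - 500x^2 + 625x. The constant term is 0 because L is singular (the all-ones vector lies in its kernel).

x^5 - 20x^4 + 150x^3 - 500x^2 + 625x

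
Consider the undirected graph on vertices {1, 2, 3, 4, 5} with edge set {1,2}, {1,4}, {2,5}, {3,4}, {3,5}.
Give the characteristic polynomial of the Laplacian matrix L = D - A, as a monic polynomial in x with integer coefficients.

With the vertex order [1, 2, 3, 4, 5], the degrees are [2, 2, 2, 2, 2], giving D = diag(2, 2, 2, 2, 2) and L = D - A. L has integer entries, so p(x) = det(xI - L) has integer coefficients. Expanding the determinant yields x^5 - 10x^4 + 35x^3 - 50x^2 + 25x. Since p(0) = det(-L) = 0, x divides p(x). By the matrix-tree theorem the graph has (1/5) * product of the nonzero eigenvalues = 5 spanning trees.

x^5 - 10x^4 + 35x^3 - 50x^2 + 25x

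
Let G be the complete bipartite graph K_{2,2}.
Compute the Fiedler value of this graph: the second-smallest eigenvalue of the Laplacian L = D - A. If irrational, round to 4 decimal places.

The graph has 4 vertices and degree multiset [2, 2, 2, 2]; D is the diagonal matrix of degrees and L = D - A. The sorted Laplacian eigenvalues are [0, 2, 2, 4]; the algebraic connectivity is the second entry, 2. By the matrix-tree theorem the graph has (1/4) * product of the nonzero eigenvalues = 4 spanning trees. There is one zero in the spectrum, matching the 1 component.

2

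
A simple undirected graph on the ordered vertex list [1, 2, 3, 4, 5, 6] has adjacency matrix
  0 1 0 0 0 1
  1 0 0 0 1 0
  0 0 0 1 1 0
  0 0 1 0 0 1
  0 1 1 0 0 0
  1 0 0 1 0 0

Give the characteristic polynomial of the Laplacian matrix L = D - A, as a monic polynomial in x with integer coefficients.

x^6 - 12x^5 + 54x^4 - 112x^3 + 105x^2 - 36x

With the vertex order [1, 2, 3, 4, 5, 6], the degrees are [2, 2, 2, 2, 2, 2], giving D = diag(2, 2, 2, 2, 2, 2) and L = D - A. Computing det(xI - L) by cofactor expansion (or equivalently via sum-over-permutations) gives x^6 - 12x^5 + 54x^4 - 112x^3 + 105x^2 - 36x. Since p(0) = det(-L) = 0, x divides p(x). By the matrix-tree theorem the graph has (1/6) * product of the nonzero eigenvalues = 6 spanning trees. The eigenvalues sum to 12, which equals trace(L) = 2|E|.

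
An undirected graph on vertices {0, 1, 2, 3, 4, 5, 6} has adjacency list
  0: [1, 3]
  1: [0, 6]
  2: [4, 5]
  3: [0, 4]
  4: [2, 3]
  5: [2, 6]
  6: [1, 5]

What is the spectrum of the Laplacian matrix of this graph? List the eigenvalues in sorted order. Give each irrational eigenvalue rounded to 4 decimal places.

Each diagonal entry of L is the vertex degree and each off-diagonal entry is -1 where an edge is present, 0 otherwise; in the order [0, 1, 2, 3, 4, 5, 6] the diagonal is [2, 2, 2, 2, 2, 2, 2]. Diagonalising L (or applying a numerical eigensolver to the 7x7 matrix) gives the spectrum above.

[0, 0.7530, 0.7530, 2.4450, 2.4450, 3.8019, 3.8019]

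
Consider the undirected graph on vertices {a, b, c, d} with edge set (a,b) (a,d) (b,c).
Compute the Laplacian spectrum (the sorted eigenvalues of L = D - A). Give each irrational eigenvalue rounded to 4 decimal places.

[0, 0.5858, 2, 3.4142]

With the vertex order [a, b, c, d], the degrees are [2, 2, 1, 1], giving D = diag(2, 2, 1, 1) and L = D - A. L is symmetric positive semidefinite, so every eigenvalue is real and nonnegative.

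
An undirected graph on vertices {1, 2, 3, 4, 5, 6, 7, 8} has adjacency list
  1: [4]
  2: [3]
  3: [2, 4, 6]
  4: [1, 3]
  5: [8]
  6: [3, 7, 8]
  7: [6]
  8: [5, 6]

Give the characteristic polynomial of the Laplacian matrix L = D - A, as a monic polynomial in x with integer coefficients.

Each diagonal entry of L is the vertex degree and each off-diagonal entry is -1 where an edge is present, 0 otherwise; in the order [1, 2, 3, 4, 5, 6, 7, 8] the diagonal is [1, 1, 3, 2, 1, 3, 1, 2]. Computing det(xI - L) by cofactor expansion (or equivalently via sum-over-permutations) gives x^8 - 14x^7 + 76x^6 - 204x^5 + 286x^4 - 204x^3 + 68x^2 - 8x. The coefficient of x^7 equals -trace(L) = -14, matching the sum of degrees. The largest eigenvalue, 4.6855, is at most the vertex count 8.

x^8 - 14x^7 + 76x^6 - 204x^5 + 286x^4 - 204x^3 + 68x^2 - 8x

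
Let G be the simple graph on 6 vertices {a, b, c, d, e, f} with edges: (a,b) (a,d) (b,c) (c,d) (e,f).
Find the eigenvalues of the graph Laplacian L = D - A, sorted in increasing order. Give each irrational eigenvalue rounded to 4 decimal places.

Each diagonal entry of L is the vertex degree and each off-diagonal entry is -1 where an edge is present, 0 otherwise; in the order [a, b, c, d, e, f] the diagonal is [2, 2, 2, 2, 1, 1]. Diagonalising L (or applying a numerical eigensolver to the 6x6 matrix) gives the spectrum above. The 2 zero eigenvalues correspond to the 2 connected components. There are 2 zeros in the spectrum, matching the 2 components. The eigenvalues sum to 10, which equals trace(L) = 2|E|.

[0, 0, 2, 2, 2, 4]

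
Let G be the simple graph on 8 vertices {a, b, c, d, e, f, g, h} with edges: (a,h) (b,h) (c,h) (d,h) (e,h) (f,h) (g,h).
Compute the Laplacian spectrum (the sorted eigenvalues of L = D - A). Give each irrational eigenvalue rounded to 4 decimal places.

[0, 1, 1, 1, 1, 1, 1, 8]

With the vertex order [a, b, c, d, e, f, g, h], the degrees are [1, 1, 1, 1, 1, 1, 1, 7], giving D = diag(1, 1, 1, 1, 1, 1, 1, 7) and L = D - A. Diagonalising L (or applying a numerical eigensolver to the 8x8 matrix) gives the spectrum above. The eigenvalues sum to 14, which equals trace(L) = 2|E|. There is one zero in the spectrum, matching the 1 component.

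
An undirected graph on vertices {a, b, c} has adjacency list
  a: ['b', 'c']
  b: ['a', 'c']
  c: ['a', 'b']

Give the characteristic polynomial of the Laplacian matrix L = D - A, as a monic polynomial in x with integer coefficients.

x^3 - 6x^2 + 9x

With the vertex order [a, b, c], the degrees are [2, 2, 2], giving D = diag(2, 2, 2) and L = D - A. Computing det(xI - L) by cofactor expansion (or equivalently via sum-over-permutations) gives x^3 - 6x^2 + 9x. Since p(0) = det(-L) = 0, x divides p(x). There is one zero in the spectrum, matching the 1 component.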